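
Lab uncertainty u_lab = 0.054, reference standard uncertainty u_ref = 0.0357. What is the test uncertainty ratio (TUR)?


TUR = u_lab / u_ref
= 0.054 / 0.0357
= 1.5126

1.5126


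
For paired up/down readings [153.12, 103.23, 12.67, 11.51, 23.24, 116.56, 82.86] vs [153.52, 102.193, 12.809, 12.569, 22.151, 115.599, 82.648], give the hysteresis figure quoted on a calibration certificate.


|153.12 - 153.52| = 0.4000
|103.23 - 102.193| = 1.0370
|12.67 - 12.809| = 0.1390
|11.51 - 12.569| = 1.0590
|23.24 - 22.151| = 1.0890
|116.56 - 115.599| = 0.9610
|82.86 - 82.648| = 0.2120
hysteresis = max(diffs) = 1.0890

1.0890


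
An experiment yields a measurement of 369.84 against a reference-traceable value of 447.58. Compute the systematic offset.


Systematic error = measured - true
= 369.84 - 447.58
= -77.7400

-77.7400


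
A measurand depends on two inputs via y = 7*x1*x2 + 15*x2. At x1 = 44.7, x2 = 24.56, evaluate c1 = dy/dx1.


y = 7*x1*x2 + 15*x2
dy/dx1 = 7*x2
Evaluate at x2 = 24.56: c1 = 7 * 24.56
c1 = 171.9200

171.9200


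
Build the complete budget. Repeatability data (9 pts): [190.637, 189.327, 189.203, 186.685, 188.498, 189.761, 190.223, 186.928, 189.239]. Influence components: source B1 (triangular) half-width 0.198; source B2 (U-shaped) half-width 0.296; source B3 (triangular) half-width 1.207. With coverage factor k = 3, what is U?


mean = (190.637 + 189.327 + 189.203 + 186.685 + 188.498 + 189.761 + 190.223 + 186.928 + 189.239) / 9 = 188.9445556
s = sqrt(sum((x - mean)^2)/(n-1)) = 1.3618289
u_A = s / sqrt(n) = 1.3618289 / sqrt(9) = 0.45394297
u_B1 = 0.198 / sqrt(6) = 0.080833162
u_B2 = 0.296 / sqrt(2) = 0.20930361
u_B3 = 1.207 / sqrt(6) = 0.49275569
uc = sqrt(0.45394297^2 + 0.080833162^2 + 0.20930361^2 + 0.49275569^2) = 0.70655105
U = k * uc = 3 * 0.70655105
U = 2.1197

2.1197


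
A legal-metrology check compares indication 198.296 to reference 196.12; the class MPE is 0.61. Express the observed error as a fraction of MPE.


e = indication - reference = 198.296 - 196.12 = 2.1760
|e| = 2.1760
ratio = |e| / MPE = 2.1760 / 0.61
ratio = 3.5672

3.5672


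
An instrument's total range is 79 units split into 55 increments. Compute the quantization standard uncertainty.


resolution = range / divisions
resolution = 79 / 55 = 1.4363636
u_res = resolution / (2*sqrt(3))
u_res = 1.4363636 / 3.4641016
u_res = 0.4146

0.4146


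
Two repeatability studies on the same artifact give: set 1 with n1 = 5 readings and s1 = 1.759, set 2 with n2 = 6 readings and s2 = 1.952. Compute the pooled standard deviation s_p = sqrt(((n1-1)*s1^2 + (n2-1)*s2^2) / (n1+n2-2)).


s_p = sqrt(((n1-1)*s1^2 + (n2-1)*s2^2) / (n1+n2-2))
numerator = (5-1)*1.759^2 + (6-1)*1.952^2 = 12.376324 + 19.05152 = 31.427844
denominator = 5 + 6 - 2 = 9
s_p^2 = 31.427844 / 9 = 3.4919827
s_p = sqrt(3.4919827) = 1.8687

1.8687


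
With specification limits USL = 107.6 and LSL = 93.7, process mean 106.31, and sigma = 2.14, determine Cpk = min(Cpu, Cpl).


Cpu = (USL - mean) / (3*sigma) = (107.6 - 106.31) / (3*2.14) = 0.2009
Cpl = (mean - LSL) / (3*sigma) = (106.31 - 93.7) / (3*2.14) = 1.9642
Cpk = min(Cpu, Cpl) = 0.2009

0.2009


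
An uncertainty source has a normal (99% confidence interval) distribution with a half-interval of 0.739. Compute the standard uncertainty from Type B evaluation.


u_B = half_width / 2.576
u_B = 0.739 / 2.576
u_B = 0.2869

0.2869


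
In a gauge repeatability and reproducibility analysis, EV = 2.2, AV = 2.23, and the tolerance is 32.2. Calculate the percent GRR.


GRR = sqrt(EV^2 + AV^2) = sqrt(2.2^2 + 2.23^2) = 3.1325549
%GRR = GRR / tol * 100 = 3.1325549 / 32.2 * 100
%GRR = 9.7284

9.7284


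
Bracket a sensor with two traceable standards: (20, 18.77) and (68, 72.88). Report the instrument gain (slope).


slope = (y2 - y1) / (x2 - x1)
= (72.88 - 18.77) / (68 - 20)
= 54.1100 / 48
= 1.1273

1.1273


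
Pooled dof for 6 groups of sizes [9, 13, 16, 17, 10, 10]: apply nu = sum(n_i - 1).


nu = sum_i (n_i - 1)
nu = ((9 - 1) + (13 - 1) + (16 - 1) + (17 - 1) + (10 - 1) + (10 - 1))
nu = 8 + 12 + 15 + 16 + 9 + 9
nu = 69

69


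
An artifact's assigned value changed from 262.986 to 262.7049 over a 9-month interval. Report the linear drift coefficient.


rate = (v2 - v1) / months
= (262.7049 - 262.986) / 9
= -0.2811 / 9
= -0.0312

-0.0312


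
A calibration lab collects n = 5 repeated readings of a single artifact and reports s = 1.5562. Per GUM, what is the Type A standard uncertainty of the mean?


u_A = s / sqrt(n)
u_A = 1.5562 / sqrt(5)
u_A = 1.5562 / 2.236068
u_A = 0.6960

0.6960


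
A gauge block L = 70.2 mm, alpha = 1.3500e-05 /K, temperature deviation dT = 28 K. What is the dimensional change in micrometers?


dL = L * alpha * dT
= 70.2 * 1.3500e-05 * 28
= 0.0265356 mm
dL_um = 0.0265356 * 1000 = 26.5356 um

26.5356


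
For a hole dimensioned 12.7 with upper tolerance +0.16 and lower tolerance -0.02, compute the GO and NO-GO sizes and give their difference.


GO = nominal - lower_tol (smallest hole = maximum material condition)
GO = 12.7 - 0.02 = 12.68
NO-GO = nominal + upper_tol (largest hole = least material condition)
NO-GO = 12.7 + 0.16 = 12.86
spread = NO-GO - GO = 12.86 - 12.68 = 0.1800

0.1800


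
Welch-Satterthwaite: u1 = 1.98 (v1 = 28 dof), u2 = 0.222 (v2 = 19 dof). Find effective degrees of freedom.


uc = sqrt(u1^2 + u2^2) = sqrt(1.98^2 + 0.222^2) = 1.9924066
v_eff = uc^4 / (u1^4/v1 + u2^4/v2)
= 1.9924066^4 / (1.98^4/28 + 0.222^4/19)
= 15.758392 / 0.54903984
v_eff = 28.7017

28.7017


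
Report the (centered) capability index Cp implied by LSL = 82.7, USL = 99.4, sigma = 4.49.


Cp = (USL - LSL) / (6 * sigma)
= (99.4 - 82.7) / (6 * 4.49)
= 16.7000 / 26.9400
= 0.6199

0.6199


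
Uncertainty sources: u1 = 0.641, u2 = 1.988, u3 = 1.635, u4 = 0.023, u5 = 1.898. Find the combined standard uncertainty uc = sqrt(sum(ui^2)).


uc = sqrt(0.641^2 + 1.988^2 + 1.635^2 + 0.023^2 + 1.898^2)
uc = sqrt(10.639183)
uc = 3.2618

3.2618


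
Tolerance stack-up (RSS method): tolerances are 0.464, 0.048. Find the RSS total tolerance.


RSS = sqrt(0.464^2 + 0.048^2)
= sqrt(0.2176)
= 0.4665

0.4665


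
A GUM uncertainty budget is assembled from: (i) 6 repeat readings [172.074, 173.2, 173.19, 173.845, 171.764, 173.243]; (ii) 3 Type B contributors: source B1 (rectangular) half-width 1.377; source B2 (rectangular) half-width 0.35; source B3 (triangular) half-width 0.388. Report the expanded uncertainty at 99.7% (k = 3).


mean = (172.074 + 173.2 + 173.19 + 173.845 + 171.764 + 173.243) / 6 = 172.886
s = sqrt(sum((x - mean)^2)/(n-1)) = 0.79452753
u_A = s / sqrt(n) = 0.79452753 / sqrt(6) = 0.32436451
u_B1 = 1.377 / sqrt(3) = 0.79501132
u_B2 = 0.35 / sqrt(3) = 0.20207259
u_B3 = 0.388 / sqrt(6) = 0.15840034
uc = sqrt(0.32436451^2 + 0.79501132^2 + 0.20207259^2 + 0.15840034^2) = 0.89620273
U = k * uc = 3 * 0.89620273
U = 2.6886

2.6886


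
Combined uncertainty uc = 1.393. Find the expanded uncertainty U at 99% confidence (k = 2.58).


U = k * uc
U = 2.58 * 1.393
U = 3.5939

3.5939


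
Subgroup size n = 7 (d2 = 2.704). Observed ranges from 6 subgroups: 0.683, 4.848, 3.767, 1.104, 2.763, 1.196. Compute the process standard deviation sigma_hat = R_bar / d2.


R_bar = (0.683 + 4.848 + 3.767 + 1.104 + 2.763 + 1.196) / 6
R_bar = 14.361 / 6 = 2.3935
sigma_hat = R_bar / d2 = 2.3935 / 2.704 = 0.8852

0.8852


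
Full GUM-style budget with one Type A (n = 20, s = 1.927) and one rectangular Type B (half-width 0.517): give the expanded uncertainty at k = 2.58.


u_A = s / sqrt(n) = 1.927 / sqrt(20) = 0.4308903
u_B = half_width / sqrt(3) = 0.517 / sqrt(3) = 0.29849009
uc = sqrt(u_A^2 + u_B^2) = sqrt(0.4308903^2 + 0.29849009^2) = 0.5241782
U = k * uc = 2.58 * 0.5241782
U = 1.3524

1.3524


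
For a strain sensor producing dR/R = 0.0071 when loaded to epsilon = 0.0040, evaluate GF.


GF = (dR/R) / epsilon
= 0.0071 / 0.0040
= 1.7750

1.7750


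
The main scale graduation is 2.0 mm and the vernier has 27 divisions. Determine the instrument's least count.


LC = MSD / n_div
= 2.0 / 27
= 0.0741

0.0741


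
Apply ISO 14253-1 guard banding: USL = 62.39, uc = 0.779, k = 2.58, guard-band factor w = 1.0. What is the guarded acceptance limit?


U = k * uc = 2.58 * 0.779 = 2.00982
guard band g = w * U = 1.0 * 2.00982 = 2.00982
AL = USL - g = 62.39 - 2.00982
AL = 60.3802

60.3802


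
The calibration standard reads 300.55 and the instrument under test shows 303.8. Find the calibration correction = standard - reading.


Correction = standard - reading
= 300.55 - 303.8
= -3.2500

-3.2500


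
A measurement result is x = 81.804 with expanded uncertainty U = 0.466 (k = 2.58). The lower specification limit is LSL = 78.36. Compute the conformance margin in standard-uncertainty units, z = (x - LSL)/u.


u = U / k = 0.466 / 2.58 = 0.18062016
margin = |LSL - x| = |78.36 - 81.804| = 3.444
z = margin / u = 3.444 / 0.18062016
z = 19.0676

19.0676


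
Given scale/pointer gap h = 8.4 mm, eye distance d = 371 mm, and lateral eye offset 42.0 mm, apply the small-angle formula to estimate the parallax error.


error = h * offset / d
= 8.4 * 42.0 / 371
= 0.9509

0.9509


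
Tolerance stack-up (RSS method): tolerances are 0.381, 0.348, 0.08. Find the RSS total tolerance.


RSS = sqrt(0.381^2 + 0.348^2 + 0.08^2)
= sqrt(0.272665)
= 0.5222

0.5222


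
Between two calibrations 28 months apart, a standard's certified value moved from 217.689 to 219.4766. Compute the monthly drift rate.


rate = (v2 - v1) / months
= (219.4766 - 217.689) / 28
= 1.7876 / 28
= 0.0638

0.0638


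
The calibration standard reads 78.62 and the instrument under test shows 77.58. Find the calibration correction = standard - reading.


Correction = standard - reading
= 78.62 - 77.58
= 1.0400

1.0400


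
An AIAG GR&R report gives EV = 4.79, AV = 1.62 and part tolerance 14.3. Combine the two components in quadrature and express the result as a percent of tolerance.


GRR = sqrt(EV^2 + AV^2) = sqrt(4.79^2 + 1.62^2) = 5.0565304
%GRR = GRR / tol * 100 = 5.0565304 / 14.3 * 100
%GRR = 35.3604

35.3604


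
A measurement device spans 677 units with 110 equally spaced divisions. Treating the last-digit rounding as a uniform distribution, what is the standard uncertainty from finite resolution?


resolution = range / divisions
resolution = 677 / 110 = 6.1545455
u_res = resolution / (2*sqrt(3))
u_res = 6.1545455 / 3.4641016
u_res = 1.7767

1.7767


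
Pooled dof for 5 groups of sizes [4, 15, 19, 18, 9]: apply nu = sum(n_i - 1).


nu = sum_i (n_i - 1)
nu = ((4 - 1) + (15 - 1) + (19 - 1) + (18 - 1) + (9 - 1))
nu = 3 + 14 + 18 + 17 + 8
nu = 60

60


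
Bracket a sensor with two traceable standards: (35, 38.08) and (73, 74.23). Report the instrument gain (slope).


slope = (y2 - y1) / (x2 - x1)
= (74.23 - 38.08) / (73 - 35)
= 36.1500 / 38
= 0.9513

0.9513


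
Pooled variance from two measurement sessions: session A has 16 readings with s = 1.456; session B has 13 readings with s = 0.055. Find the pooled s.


s_p = sqrt(((n1-1)*s1^2 + (n2-1)*s2^2) / (n1+n2-2))
numerator = (16-1)*1.456^2 + (13-1)*0.055^2 = 31.79904 + 0.0363 = 31.83534
denominator = 16 + 13 - 2 = 27
s_p^2 = 31.83534 / 27 = 1.1790867
s_p = sqrt(1.1790867) = 1.0859

1.0859


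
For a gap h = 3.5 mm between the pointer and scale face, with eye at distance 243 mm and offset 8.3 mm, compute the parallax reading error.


error = h * offset / d
= 3.5 * 8.3 / 243
= 0.1195

0.1195


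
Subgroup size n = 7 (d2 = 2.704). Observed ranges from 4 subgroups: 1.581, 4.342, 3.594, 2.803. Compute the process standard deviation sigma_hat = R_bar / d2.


R_bar = (1.581 + 4.342 + 3.594 + 2.803) / 4
R_bar = 12.32 / 4 = 3.08
sigma_hat = R_bar / d2 = 3.08 / 2.704 = 1.1391

1.1391


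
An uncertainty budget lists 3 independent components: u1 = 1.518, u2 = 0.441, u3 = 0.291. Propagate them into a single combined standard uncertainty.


uc = sqrt(1.518^2 + 0.441^2 + 0.291^2)
uc = sqrt(2.583486)
uc = 1.6073

1.6073


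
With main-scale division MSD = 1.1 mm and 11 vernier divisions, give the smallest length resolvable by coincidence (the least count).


LC = MSD / n_div
= 1.1 / 11
= 0.1000

0.1000


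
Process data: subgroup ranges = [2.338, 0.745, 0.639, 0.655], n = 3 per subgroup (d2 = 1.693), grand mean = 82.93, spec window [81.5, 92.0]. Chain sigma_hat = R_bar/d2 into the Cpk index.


R_bar = (2.338 + 0.745 + 0.639 + 0.655) / 4 = 1.09425
sigma = R_bar / d2 = 1.09425 / 1.693 = 0.64633786
Cp = (USL - LSL)/(6*sigma) = (92.0 - 81.5)/(6*0.64633786) = 2.7076
Cpu = (92.0 - 82.93)/(3*0.64633786) = 4.6776
Cpl = (82.93 - 81.5)/(3*0.64633786) = 0.7375
Cpk = min(Cpu, Cpl) = 0.7375

0.7375


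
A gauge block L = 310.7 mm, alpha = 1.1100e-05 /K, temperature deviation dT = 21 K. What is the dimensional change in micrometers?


dL = L * alpha * dT
= 310.7 * 1.1100e-05 * 21
= 0.0724242 mm
dL_um = 0.0724242 * 1000 = 72.4242 um

72.4242


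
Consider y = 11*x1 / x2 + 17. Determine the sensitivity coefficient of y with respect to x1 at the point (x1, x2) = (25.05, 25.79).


y = 11*x1 / x2 + 17
dy/dx1 = 11/x2
Evaluate at x2 = 25.79: c1 = 11 / 25.79
c1 = 0.4265

0.4265


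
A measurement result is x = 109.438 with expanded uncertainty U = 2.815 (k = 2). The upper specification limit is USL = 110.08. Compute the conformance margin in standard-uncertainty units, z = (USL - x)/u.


u = U / k = 2.815 / 2 = 1.4075
margin = |USL - x| = |110.08 - 109.438| = 0.642
z = margin / u = 0.642 / 1.4075
z = 0.4561

0.4561


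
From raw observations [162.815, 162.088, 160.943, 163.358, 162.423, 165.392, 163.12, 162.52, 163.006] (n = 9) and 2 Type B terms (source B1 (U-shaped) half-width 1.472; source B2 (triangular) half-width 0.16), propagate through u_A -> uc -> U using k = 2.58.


mean = (162.815 + 162.088 + 160.943 + 163.358 + 162.423 + 165.392 + 163.12 + 162.52 + 163.006) / 9 = 162.8516667
s = sqrt(sum((x - mean)^2)/(n-1)) = 1.1898942
u_A = s / sqrt(n) = 1.1898942 / sqrt(9) = 0.3966314
u_B1 = 1.472 / sqrt(2) = 1.0408612
u_B2 = 0.16 / sqrt(6) = 0.065319726
uc = sqrt(0.3966314^2 + 1.0408612^2 + 0.065319726^2) = 1.1157846
U = k * uc = 2.58 * 1.1157846
U = 2.8787

2.8787


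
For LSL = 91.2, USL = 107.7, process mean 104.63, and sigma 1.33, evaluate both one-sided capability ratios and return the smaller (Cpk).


Cpu = (USL - mean) / (3*sigma) = (107.7 - 104.63) / (3*1.33) = 0.7694
Cpl = (mean - LSL) / (3*sigma) = (104.63 - 91.2) / (3*1.33) = 3.3659
Cpk = min(Cpu, Cpl) = 0.7694

0.7694


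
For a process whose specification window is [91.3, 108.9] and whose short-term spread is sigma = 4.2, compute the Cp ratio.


Cp = (USL - LSL) / (6 * sigma)
= (108.9 - 91.3) / (6 * 4.2)
= 17.6000 / 25.2000
= 0.6984

0.6984


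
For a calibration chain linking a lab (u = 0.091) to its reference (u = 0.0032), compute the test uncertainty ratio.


TUR = u_lab / u_ref
= 0.091 / 0.0032
= 28.4375

28.4375


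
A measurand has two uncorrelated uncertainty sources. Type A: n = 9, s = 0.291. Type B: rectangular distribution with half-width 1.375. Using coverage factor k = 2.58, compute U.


u_A = s / sqrt(n) = 0.291 / sqrt(9) = 0.097
u_B = half_width / sqrt(3) = 1.375 / sqrt(3) = 0.79385662
uc = sqrt(u_A^2 + u_B^2) = sqrt(0.097^2 + 0.79385662^2) = 0.7997608
U = k * uc = 2.58 * 0.7997608
U = 2.0634

2.0634


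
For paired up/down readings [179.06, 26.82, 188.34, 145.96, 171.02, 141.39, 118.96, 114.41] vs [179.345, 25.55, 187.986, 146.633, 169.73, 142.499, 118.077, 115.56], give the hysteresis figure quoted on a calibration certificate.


|179.06 - 179.345| = 0.2850
|26.82 - 25.55| = 1.2700
|188.34 - 187.986| = 0.3540
|145.96 - 146.633| = 0.6730
|171.02 - 169.73| = 1.2900
|141.39 - 142.499| = 1.1090
|118.96 - 118.077| = 0.8830
|114.41 - 115.56| = 1.1500
hysteresis = max(diffs) = 1.2900

1.2900


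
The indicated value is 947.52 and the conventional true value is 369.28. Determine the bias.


Systematic error = measured - true
= 947.52 - 369.28
= 578.2400

578.2400


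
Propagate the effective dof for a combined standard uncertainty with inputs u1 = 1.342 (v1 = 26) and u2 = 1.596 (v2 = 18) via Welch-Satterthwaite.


uc = sqrt(u1^2 + u2^2) = sqrt(1.342^2 + 1.596^2) = 2.085229
v_eff = uc^4 / (u1^4/v1 + u2^4/v2)
= 2.085229^4 / (1.342^4/26 + 1.596^4/18)
= 18.906669 / 0.48521053
v_eff = 38.9659

38.9659


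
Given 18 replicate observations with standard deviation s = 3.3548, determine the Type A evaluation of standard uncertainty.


u_A = s / sqrt(n)
u_A = 3.3548 / sqrt(18)
u_A = 3.3548 / 4.2426407
u_A = 0.7907

0.7907


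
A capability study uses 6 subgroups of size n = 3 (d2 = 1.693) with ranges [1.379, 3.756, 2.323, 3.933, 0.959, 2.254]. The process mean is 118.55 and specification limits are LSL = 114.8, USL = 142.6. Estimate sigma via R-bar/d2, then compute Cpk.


R_bar = (1.379 + 3.756 + 2.323 + 3.933 + 0.959 + 2.254) / 6 = 2.434
sigma = R_bar / d2 = 2.434 / 1.693 = 1.4376846
Cp = (USL - LSL)/(6*sigma) = (142.6 - 114.8)/(6*1.4376846) = 3.2228
Cpu = (142.6 - 118.55)/(3*1.4376846) = 5.5761
Cpl = (118.55 - 114.8)/(3*1.4376846) = 0.8695
Cpk = min(Cpu, Cpl) = 0.8695

0.8695


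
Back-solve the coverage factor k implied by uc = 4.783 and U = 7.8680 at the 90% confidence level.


k = U / uc
k = 7.8680 / 4.783
k = 1.645

1.645


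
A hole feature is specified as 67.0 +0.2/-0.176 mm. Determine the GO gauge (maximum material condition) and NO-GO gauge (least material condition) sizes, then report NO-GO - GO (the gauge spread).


GO = nominal - lower_tol (smallest hole = maximum material condition)
GO = 67.0 - 0.176 = 66.824
NO-GO = nominal + upper_tol (largest hole = least material condition)
NO-GO = 67.0 + 0.2 = 67.2
spread = NO-GO - GO = 67.2 - 66.824 = 0.3760

0.3760


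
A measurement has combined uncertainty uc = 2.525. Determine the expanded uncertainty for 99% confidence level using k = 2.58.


U = k * uc
U = 2.58 * 2.525
U = 6.5145

6.5145


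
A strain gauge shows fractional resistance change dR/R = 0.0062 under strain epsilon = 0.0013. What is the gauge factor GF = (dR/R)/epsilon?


GF = (dR/R) / epsilon
= 0.0062 / 0.0013
= 4.7692

4.7692


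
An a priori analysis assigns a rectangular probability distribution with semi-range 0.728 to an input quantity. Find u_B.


u_B = half_width / sqrt(3)
u_B = 0.728 / 1.7320508
u_B = 0.4203

0.4203


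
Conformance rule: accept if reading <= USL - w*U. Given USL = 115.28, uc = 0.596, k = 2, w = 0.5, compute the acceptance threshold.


U = k * uc = 2 * 0.596 = 1.192
guard band g = w * U = 0.5 * 1.192 = 0.596
AL = USL - g = 115.28 - 0.596
AL = 114.6840

114.6840


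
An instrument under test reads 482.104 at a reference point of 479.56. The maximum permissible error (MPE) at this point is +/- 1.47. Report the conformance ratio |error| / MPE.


e = indication - reference = 482.104 - 479.56 = 2.5440
|e| = 2.5440
ratio = |e| / MPE = 2.5440 / 1.47
ratio = 1.7306

1.7306


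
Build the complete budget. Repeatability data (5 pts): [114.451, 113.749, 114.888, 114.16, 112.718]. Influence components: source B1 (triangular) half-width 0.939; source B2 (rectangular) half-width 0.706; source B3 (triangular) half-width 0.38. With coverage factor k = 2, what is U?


mean = (114.451 + 113.749 + 114.888 + 114.16 + 112.718) / 5 = 113.9932
s = sqrt(sum((x - mean)^2)/(n-1)) = 0.82520282
u_A = s / sqrt(n) = 0.82520282 / sqrt(5) = 0.36904192
u_B1 = 0.939 / sqrt(6) = 0.38334514
u_B2 = 0.706 / sqrt(3) = 0.40760929
u_B3 = 0.38 / sqrt(6) = 0.15513435
uc = sqrt(0.36904192^2 + 0.38334514^2 + 0.40760929^2 + 0.15513435^2) = 0.68800976
U = k * uc = 2 * 0.68800976
U = 1.3760

1.3760


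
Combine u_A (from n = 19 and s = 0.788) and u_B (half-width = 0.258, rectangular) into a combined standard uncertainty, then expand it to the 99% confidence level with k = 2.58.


u_A = s / sqrt(n) = 0.788 / sqrt(19) = 0.1807796
u_B = half_width / sqrt(3) = 0.258 / sqrt(3) = 0.14895637
uc = sqrt(u_A^2 + u_B^2) = sqrt(0.1807796^2 + 0.14895637^2) = 0.23424189
U = k * uc = 2.58 * 0.23424189
U = 0.6043

0.6043


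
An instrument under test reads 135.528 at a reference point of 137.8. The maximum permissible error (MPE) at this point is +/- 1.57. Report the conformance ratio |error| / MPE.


e = indication - reference = 135.528 - 137.8 = -2.2720
|e| = 2.2720
ratio = |e| / MPE = 2.2720 / 1.57
ratio = 1.4471

1.4471


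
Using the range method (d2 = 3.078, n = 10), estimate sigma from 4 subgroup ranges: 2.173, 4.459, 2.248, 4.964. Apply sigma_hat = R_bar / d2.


R_bar = (2.173 + 4.459 + 2.248 + 4.964) / 4
R_bar = 13.844 / 4 = 3.461
sigma_hat = R_bar / d2 = 3.461 / 3.078 = 1.1244

1.1244


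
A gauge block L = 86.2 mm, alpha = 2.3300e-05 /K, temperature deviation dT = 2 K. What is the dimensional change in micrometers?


dL = L * alpha * dT
= 86.2 * 2.3300e-05 * 2
= 0.0040169 mm
dL_um = 0.0040169 * 1000 = 4.0169 um

4.0169


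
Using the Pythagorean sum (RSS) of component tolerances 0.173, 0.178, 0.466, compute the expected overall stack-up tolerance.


RSS = sqrt(0.173^2 + 0.178^2 + 0.466^2)
= sqrt(0.278769)
= 0.5280

0.5280


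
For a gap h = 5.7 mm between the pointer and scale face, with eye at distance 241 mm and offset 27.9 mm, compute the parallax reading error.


error = h * offset / d
= 5.7 * 27.9 / 241
= 0.6599

0.6599


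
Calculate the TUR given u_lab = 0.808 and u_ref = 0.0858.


TUR = u_lab / u_ref
= 0.808 / 0.0858
= 9.4172

9.4172


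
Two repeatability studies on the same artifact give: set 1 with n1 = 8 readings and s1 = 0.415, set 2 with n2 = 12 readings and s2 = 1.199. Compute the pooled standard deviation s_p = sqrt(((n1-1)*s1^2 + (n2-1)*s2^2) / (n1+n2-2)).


s_p = sqrt(((n1-1)*s1^2 + (n2-1)*s2^2) / (n1+n2-2))
numerator = (8-1)*0.415^2 + (12-1)*1.199^2 = 1.205575 + 15.813611 = 17.019186
denominator = 8 + 12 - 2 = 18
s_p^2 = 17.019186 / 18 = 0.94551033
s_p = sqrt(0.94551033) = 0.9724

0.9724


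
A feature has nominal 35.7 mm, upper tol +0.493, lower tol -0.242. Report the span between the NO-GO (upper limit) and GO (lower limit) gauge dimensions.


GO = nominal - lower_tol (smallest hole = maximum material condition)
GO = 35.7 - 0.242 = 35.458
NO-GO = nominal + upper_tol (largest hole = least material condition)
NO-GO = 35.7 + 0.493 = 36.193
spread = NO-GO - GO = 36.193 - 35.458 = 0.7350

0.7350


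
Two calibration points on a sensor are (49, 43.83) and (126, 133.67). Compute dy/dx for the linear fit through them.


slope = (y2 - y1) / (x2 - x1)
= (133.67 - 43.83) / (126 - 49)
= 89.8400 / 77
= 1.1668

1.1668


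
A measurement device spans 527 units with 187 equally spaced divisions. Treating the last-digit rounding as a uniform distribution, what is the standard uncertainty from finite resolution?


resolution = range / divisions
resolution = 527 / 187 = 2.8181818
u_res = resolution / (2*sqrt(3))
u_res = 2.8181818 / 3.4641016
u_res = 0.8135

0.8135


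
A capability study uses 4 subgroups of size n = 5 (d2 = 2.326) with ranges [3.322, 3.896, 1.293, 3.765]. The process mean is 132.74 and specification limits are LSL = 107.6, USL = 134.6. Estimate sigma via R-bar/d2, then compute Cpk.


R_bar = (3.322 + 3.896 + 1.293 + 3.765) / 4 = 3.069
sigma = R_bar / d2 = 3.069 / 2.326 = 1.3194325
Cp = (USL - LSL)/(6*sigma) = (134.6 - 107.6)/(6*1.3194325) = 3.4106
Cpu = (134.6 - 132.74)/(3*1.3194325) = 0.4699
Cpl = (132.74 - 107.6)/(3*1.3194325) = 6.3512
Cpk = min(Cpu, Cpl) = 0.4699

0.4699


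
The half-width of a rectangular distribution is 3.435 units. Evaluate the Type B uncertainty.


u_B = half_width / sqrt(3)
u_B = 3.435 / 1.7320508
u_B = 1.9832

1.9832


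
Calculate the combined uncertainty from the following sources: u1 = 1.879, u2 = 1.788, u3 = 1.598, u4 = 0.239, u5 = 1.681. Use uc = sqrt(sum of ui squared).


uc = sqrt(1.879^2 + 1.788^2 + 1.598^2 + 0.239^2 + 1.681^2)
uc = sqrt(12.164071)
uc = 3.4877

3.4877


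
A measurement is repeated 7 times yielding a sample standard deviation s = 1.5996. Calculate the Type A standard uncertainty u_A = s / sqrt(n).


u_A = s / sqrt(n)
u_A = 1.5996 / sqrt(7)
u_A = 1.5996 / 2.6457513
u_A = 0.6046

0.6046


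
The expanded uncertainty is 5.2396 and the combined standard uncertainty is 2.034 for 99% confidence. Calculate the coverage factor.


k = U / uc
k = 5.2396 / 2.034
k = 2.576

2.576


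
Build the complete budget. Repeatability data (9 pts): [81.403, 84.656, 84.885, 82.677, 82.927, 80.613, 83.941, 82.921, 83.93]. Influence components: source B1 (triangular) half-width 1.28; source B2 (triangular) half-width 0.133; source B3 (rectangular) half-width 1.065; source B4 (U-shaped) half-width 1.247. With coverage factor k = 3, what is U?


mean = (81.403 + 84.656 + 84.885 + 82.677 + 82.927 + 80.613 + 83.941 + 82.921 + 83.93) / 9 = 83.10588889
s = sqrt(sum((x - mean)^2)/(n-1)) = 1.4278089
u_A = s / sqrt(n) = 1.4278089 / sqrt(9) = 0.4759363
u_B1 = 1.28 / sqrt(6) = 0.52255781
u_B2 = 0.133 / sqrt(6) = 0.054297023
u_B3 = 1.065 / sqrt(3) = 0.61487804
u_B4 = 1.247 / sqrt(2) = 0.88176216
uc = sqrt(0.4759363^2 + 0.52255781^2 + 0.054297023^2 + 0.61487804^2 + 0.88176216^2) = 1.2876761
U = k * uc = 3 * 1.2876761
U = 3.8630

3.8630


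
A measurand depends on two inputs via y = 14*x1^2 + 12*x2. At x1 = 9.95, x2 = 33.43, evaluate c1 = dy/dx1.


y = 14*x1^2 + 12*x2
dy/dx1 = 2*14*x1
Evaluate at x1 = 9.95: c1 = 28 * 9.95
c1 = 278.6000

278.6000


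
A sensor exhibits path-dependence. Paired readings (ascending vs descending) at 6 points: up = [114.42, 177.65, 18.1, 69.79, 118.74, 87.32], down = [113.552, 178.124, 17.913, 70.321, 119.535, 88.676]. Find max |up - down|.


|114.42 - 113.552| = 0.8680
|177.65 - 178.124| = 0.4740
|18.1 - 17.913| = 0.1870
|69.79 - 70.321| = 0.5310
|118.74 - 119.535| = 0.7950
|87.32 - 88.676| = 1.3560
hysteresis = max(diffs) = 1.3560

1.3560


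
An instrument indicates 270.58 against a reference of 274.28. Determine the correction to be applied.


Correction = standard - reading
= 274.28 - 270.58
= 3.7000

3.7000


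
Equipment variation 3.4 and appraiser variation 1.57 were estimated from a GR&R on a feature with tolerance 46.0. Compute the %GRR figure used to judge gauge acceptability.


GRR = sqrt(EV^2 + AV^2) = sqrt(3.4^2 + 1.57^2) = 3.7449833
%GRR = GRR / tol * 100 = 3.7449833 / 46.0 * 100
%GRR = 8.1413

8.1413


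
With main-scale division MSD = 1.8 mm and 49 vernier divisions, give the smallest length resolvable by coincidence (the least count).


LC = MSD / n_div
= 1.8 / 49
= 0.0367

0.0367


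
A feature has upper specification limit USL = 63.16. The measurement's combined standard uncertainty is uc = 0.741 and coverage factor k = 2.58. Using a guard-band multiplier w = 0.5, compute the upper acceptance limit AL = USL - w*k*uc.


U = k * uc = 2.58 * 0.741 = 1.91178
guard band g = w * U = 0.5 * 1.91178 = 0.95589
AL = USL - g = 63.16 - 0.95589
AL = 62.2041

62.2041


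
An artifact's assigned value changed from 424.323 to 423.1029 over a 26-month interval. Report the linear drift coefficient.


rate = (v2 - v1) / months
= (423.1029 - 424.323) / 26
= -1.2201 / 26
= -0.0469

-0.0469


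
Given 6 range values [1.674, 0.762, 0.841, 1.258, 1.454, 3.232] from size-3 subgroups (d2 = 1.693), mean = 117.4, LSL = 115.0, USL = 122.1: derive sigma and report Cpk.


R_bar = (1.674 + 0.762 + 0.841 + 1.258 + 1.454 + 3.232) / 6 = 1.5368333
sigma = R_bar / d2 = 1.5368333 / 1.693 = 0.90775741
Cp = (USL - LSL)/(6*sigma) = (122.1 - 115.0)/(6*0.90775741) = 1.3036
Cpu = (122.1 - 117.4)/(3*0.90775741) = 1.7259
Cpl = (117.4 - 115.0)/(3*0.90775741) = 0.8813
Cpk = min(Cpu, Cpl) = 0.8813

0.8813


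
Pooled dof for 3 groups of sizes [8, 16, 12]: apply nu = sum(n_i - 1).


nu = sum_i (n_i - 1)
nu = ((8 - 1) + (16 - 1) + (12 - 1))
nu = 7 + 15 + 11
nu = 33

33


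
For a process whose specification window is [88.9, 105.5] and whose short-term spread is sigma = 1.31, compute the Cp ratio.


Cp = (USL - LSL) / (6 * sigma)
= (105.5 - 88.9) / (6 * 1.31)
= 16.6000 / 7.8600
= 2.1120

2.1120


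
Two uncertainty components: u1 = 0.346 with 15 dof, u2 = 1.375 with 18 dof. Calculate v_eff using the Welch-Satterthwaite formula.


uc = sqrt(u1^2 + u2^2) = sqrt(0.346^2 + 1.375^2) = 1.4178649
v_eff = uc^4 / (u1^4/v1 + u2^4/v2)
= 1.4178649^4 / (0.346^4/15 + 1.375^4/18)
= 4.0414704 / 0.19953673
v_eff = 20.2543

20.2543


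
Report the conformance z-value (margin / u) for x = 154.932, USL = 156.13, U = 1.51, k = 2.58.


u = U / k = 1.51 / 2.58 = 0.58527132
margin = |USL - x| = |156.13 - 154.932| = 1.198
z = margin / u = 1.198 / 0.58527132
z = 2.0469

2.0469


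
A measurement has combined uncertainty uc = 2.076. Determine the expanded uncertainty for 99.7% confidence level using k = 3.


U = k * uc
U = 3 * 2.076
U = 6.2280

6.2280


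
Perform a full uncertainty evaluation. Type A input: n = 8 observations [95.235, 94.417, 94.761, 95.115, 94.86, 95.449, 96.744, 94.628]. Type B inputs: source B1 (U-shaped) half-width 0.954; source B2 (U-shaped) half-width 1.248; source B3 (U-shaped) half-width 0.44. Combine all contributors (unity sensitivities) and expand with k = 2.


mean = (95.235 + 94.417 + 94.761 + 95.115 + 94.86 + 95.449 + 96.744 + 94.628) / 8 = 95.151125
s = sqrt(sum((x - mean)^2)/(n-1)) = 0.72544281
u_A = s / sqrt(n) = 0.72544281 / sqrt(8) = 0.25648277
u_B1 = 0.954 / sqrt(2) = 0.67457987
u_B2 = 1.248 / sqrt(2) = 0.88246926
u_B3 = 0.44 / sqrt(2) = 0.31112698
uc = sqrt(0.25648277^2 + 0.67457987^2 + 0.88246926^2 + 0.31112698^2) = 1.1816909
U = k * uc = 2 * 1.1816909
U = 2.3634

2.3634


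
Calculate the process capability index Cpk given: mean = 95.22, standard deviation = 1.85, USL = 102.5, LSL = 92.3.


Cpu = (USL - mean) / (3*sigma) = (102.5 - 95.22) / (3*1.85) = 1.3117
Cpl = (mean - LSL) / (3*sigma) = (95.22 - 92.3) / (3*1.85) = 0.5261
Cpk = min(Cpu, Cpl) = 0.5261

0.5261


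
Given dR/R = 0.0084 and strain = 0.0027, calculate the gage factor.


GF = (dR/R) / epsilon
= 0.0084 / 0.0027
= 3.1111

3.1111


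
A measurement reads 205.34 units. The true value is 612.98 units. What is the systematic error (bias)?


Systematic error = measured - true
= 205.34 - 612.98
= -407.6400

-407.6400


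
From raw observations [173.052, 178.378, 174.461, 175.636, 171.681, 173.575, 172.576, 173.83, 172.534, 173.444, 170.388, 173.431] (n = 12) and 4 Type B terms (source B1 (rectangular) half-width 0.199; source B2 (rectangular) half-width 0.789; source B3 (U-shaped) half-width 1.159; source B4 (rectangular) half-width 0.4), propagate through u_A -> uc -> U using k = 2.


mean = (173.052 + 178.378 + 174.461 + 175.636 + 171.681 + 173.575 + 172.576 + 173.83 + 172.534 + 173.444 + 170.388 + 173.431) / 12 = 173.5821667
s = sqrt(sum((x - mean)^2)/(n-1)) = 2.0068802
u_A = s / sqrt(n) = 2.0068802 / sqrt(12) = 0.57933641
u_B1 = 0.199 / sqrt(3) = 0.1148927
u_B2 = 0.789 / sqrt(3) = 0.45552936
u_B3 = 1.159 / sqrt(2) = 0.81953676
u_B4 = 0.4 / sqrt(3) = 0.23094011
uc = sqrt(0.57933641^2 + 0.1148927^2 + 0.45552936^2 + 0.81953676^2 + 0.23094011^2) = 1.1319505
U = k * uc = 2 * 1.1319505
U = 2.2639

2.2639


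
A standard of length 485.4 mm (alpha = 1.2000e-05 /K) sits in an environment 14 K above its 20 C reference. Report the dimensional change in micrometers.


dL = L * alpha * dT
= 485.4 * 1.2000e-05 * 14
= 0.0815472 mm
dL_um = 0.0815472 * 1000 = 81.5472 um

81.5472


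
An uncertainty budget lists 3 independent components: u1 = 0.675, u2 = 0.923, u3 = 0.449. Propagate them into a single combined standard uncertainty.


uc = sqrt(0.675^2 + 0.923^2 + 0.449^2)
uc = sqrt(1.509155)
uc = 1.2285

1.2285


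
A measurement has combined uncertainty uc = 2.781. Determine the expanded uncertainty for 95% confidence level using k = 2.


U = k * uc
U = 2 * 2.781
U = 5.5620

5.5620


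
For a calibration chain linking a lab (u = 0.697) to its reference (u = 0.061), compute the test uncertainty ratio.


TUR = u_lab / u_ref
= 0.697 / 0.061
= 11.4262

11.4262


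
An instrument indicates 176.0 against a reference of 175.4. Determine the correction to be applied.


Correction = standard - reading
= 175.4 - 176.0
= -0.6000

-0.6000


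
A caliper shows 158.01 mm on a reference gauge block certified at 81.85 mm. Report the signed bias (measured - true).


Systematic error = measured - true
= 158.01 - 81.85
= 76.1600

76.1600


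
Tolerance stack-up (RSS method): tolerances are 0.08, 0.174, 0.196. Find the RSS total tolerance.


RSS = sqrt(0.08^2 + 0.174^2 + 0.196^2)
= sqrt(0.075092)
= 0.2740

0.2740


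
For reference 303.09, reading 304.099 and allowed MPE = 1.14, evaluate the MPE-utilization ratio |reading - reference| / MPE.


e = indication - reference = 304.099 - 303.09 = 1.0090
|e| = 1.0090
ratio = |e| / MPE = 1.0090 / 1.14
ratio = 0.8851

0.8851


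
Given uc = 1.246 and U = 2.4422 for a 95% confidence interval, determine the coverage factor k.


k = U / uc
k = 2.4422 / 1.246
k = 1.96

1.96


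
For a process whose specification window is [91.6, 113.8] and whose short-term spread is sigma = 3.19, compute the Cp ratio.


Cp = (USL - LSL) / (6 * sigma)
= (113.8 - 91.6) / (6 * 3.19)
= 22.2000 / 19.1400
= 1.1599

1.1599


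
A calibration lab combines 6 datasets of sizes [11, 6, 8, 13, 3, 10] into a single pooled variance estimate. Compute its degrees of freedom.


nu = sum_i (n_i - 1)
nu = ((11 - 1) + (6 - 1) + (8 - 1) + (13 - 1) + (3 - 1) + (10 - 1))
nu = 10 + 5 + 7 + 12 + 2 + 9
nu = 45

45


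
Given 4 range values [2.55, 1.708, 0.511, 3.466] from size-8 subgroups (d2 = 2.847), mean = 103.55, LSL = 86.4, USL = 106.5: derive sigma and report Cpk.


R_bar = (2.55 + 1.708 + 0.511 + 3.466) / 4 = 2.05875
sigma = R_bar / d2 = 2.05875 / 2.847 = 0.72312961
Cp = (USL - LSL)/(6*sigma) = (106.5 - 86.4)/(6*0.72312961) = 4.6326
Cpu = (106.5 - 103.55)/(3*0.72312961) = 1.3598
Cpl = (103.55 - 86.4)/(3*0.72312961) = 7.9055
Cpk = min(Cpu, Cpl) = 1.3598

1.3598


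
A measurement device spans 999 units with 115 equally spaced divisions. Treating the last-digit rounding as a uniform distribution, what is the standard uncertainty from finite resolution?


resolution = range / divisions
resolution = 999 / 115 = 8.6869565
u_res = resolution / (2*sqrt(3))
u_res = 8.6869565 / 3.4641016
u_res = 2.5077

2.5077


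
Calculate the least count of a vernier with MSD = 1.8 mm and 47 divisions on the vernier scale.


LC = MSD / n_div
= 1.8 / 47
= 0.0383

0.0383


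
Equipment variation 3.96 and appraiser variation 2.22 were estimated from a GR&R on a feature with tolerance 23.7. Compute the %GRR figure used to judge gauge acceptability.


GRR = sqrt(EV^2 + AV^2) = sqrt(3.96^2 + 2.22^2) = 4.5398238
%GRR = GRR / tol * 100 = 4.5398238 / 23.7 * 100
%GRR = 19.1554

19.1554


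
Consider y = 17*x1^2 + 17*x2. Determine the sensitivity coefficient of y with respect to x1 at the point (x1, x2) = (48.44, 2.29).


y = 17*x1^2 + 17*x2
dy/dx1 = 2*17*x1
Evaluate at x1 = 48.44: c1 = 34 * 48.44
c1 = 1646.9600

1646.9600


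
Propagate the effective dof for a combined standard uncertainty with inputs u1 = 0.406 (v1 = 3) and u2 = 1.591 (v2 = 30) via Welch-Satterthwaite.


uc = sqrt(u1^2 + u2^2) = sqrt(0.406^2 + 1.591^2) = 1.6419857
v_eff = uc^4 / (u1^4/v1 + u2^4/v2)
= 1.6419857^4 / (0.406^4/3 + 1.591^4/30)
= 7.2690471 / 0.22263642
v_eff = 32.6499

32.6499


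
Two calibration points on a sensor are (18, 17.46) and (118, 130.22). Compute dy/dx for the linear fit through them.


slope = (y2 - y1) / (x2 - x1)
= (130.22 - 17.46) / (118 - 18)
= 112.7600 / 100
= 1.1276

1.1276


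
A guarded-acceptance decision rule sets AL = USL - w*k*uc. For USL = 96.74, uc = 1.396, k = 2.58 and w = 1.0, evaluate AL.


U = k * uc = 2.58 * 1.396 = 3.60168
guard band g = w * U = 1.0 * 3.60168 = 3.60168
AL = USL - g = 96.74 - 3.60168
AL = 93.1383

93.1383


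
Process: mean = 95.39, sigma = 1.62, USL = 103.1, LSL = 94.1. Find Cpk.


Cpu = (USL - mean) / (3*sigma) = (103.1 - 95.39) / (3*1.62) = 1.5864
Cpl = (mean - LSL) / (3*sigma) = (95.39 - 94.1) / (3*1.62) = 0.2654
Cpk = min(Cpu, Cpl) = 0.2654

0.2654


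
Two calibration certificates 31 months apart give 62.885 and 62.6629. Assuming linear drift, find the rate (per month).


rate = (v2 - v1) / months
= (62.6629 - 62.885) / 31
= -0.2221 / 31
= -0.0072

-0.0072


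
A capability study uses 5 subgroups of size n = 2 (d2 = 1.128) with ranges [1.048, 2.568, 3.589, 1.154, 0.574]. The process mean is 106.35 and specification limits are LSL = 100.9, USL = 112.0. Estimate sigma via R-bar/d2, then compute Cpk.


R_bar = (1.048 + 2.568 + 3.589 + 1.154 + 0.574) / 5 = 1.7866
sigma = R_bar / d2 = 1.7866 / 1.128 = 1.5838652
Cp = (USL - LSL)/(6*sigma) = (112.0 - 100.9)/(6*1.5838652) = 1.1680
Cpu = (112.0 - 106.35)/(3*1.5838652) = 1.1891
Cpl = (106.35 - 100.9)/(3*1.5838652) = 1.1470
Cpk = min(Cpu, Cpl) = 1.1470

1.1470


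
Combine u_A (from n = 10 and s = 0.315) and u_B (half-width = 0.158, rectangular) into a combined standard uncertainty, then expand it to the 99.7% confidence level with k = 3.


u_A = s / sqrt(n) = 0.315 / sqrt(10) = 0.099611746
u_B = half_width / sqrt(3) = 0.158 / sqrt(3) = 0.091221343
uc = sqrt(u_A^2 + u_B^2) = sqrt(0.099611746^2 + 0.091221343^2) = 0.13506974
U = k * uc = 3 * 0.13506974
U = 0.4052

0.4052


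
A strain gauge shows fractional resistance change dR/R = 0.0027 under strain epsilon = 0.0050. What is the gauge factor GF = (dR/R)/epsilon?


GF = (dR/R) / epsilon
= 0.0027 / 0.0050
= 0.5400

0.5400


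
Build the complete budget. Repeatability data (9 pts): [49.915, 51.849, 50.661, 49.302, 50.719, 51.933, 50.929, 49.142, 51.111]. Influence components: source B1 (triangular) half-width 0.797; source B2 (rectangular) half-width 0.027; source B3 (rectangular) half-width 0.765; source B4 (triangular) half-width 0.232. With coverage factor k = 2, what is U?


mean = (49.915 + 51.849 + 50.661 + 49.302 + 50.719 + 51.933 + 50.929 + 49.142 + 51.111) / 9 = 50.61788889
s = sqrt(sum((x - mean)^2)/(n-1)) = 1.0000654
u_A = s / sqrt(n) = 1.0000654 / sqrt(9) = 0.33335513
u_B1 = 0.797 / sqrt(6) = 0.32537389
u_B2 = 0.027 / sqrt(3) = 0.015588457
u_B3 = 0.765 / sqrt(3) = 0.44167296
u_B4 = 0.232 / sqrt(6) = 0.094713603
uc = sqrt(0.33335513^2 + 0.32537389^2 + 0.015588457^2 + 0.44167296^2 + 0.094713603^2) = 0.64906277
U = k * uc = 2 * 0.64906277
U = 1.2981

1.2981


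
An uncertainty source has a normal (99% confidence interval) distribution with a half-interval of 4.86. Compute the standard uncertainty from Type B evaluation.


u_B = half_width / 2.576
u_B = 4.86 / 2.576
u_B = 1.8866

1.8866


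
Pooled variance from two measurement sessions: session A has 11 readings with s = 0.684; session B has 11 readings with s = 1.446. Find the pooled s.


s_p = sqrt(((n1-1)*s1^2 + (n2-1)*s2^2) / (n1+n2-2))
numerator = (11-1)*0.684^2 + (11-1)*1.446^2 = 4.67856 + 20.90916 = 25.58772
denominator = 11 + 11 - 2 = 20
s_p^2 = 25.58772 / 20 = 1.279386
s_p = sqrt(1.279386) = 1.1311

1.1311


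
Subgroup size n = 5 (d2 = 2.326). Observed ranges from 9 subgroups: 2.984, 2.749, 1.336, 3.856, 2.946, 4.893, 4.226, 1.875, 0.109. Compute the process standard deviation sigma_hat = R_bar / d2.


R_bar = (2.984 + 2.749 + 1.336 + 3.856 + 2.946 + 4.893 + 4.226 + 1.875 + 0.109) / 9
R_bar = 24.974 / 9 = 2.7748889
sigma_hat = R_bar / d2 = 2.7748889 / 2.326 = 1.1930

1.1930


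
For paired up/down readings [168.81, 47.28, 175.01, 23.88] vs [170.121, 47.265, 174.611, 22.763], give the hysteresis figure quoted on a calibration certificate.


|168.81 - 170.121| = 1.3110
|47.28 - 47.265| = 0.0150
|175.01 - 174.611| = 0.3990
|23.88 - 22.763| = 1.1170
hysteresis = max(diffs) = 1.3110

1.3110


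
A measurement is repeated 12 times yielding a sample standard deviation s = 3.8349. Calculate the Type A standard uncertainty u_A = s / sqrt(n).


u_A = s / sqrt(n)
u_A = 3.8349 / sqrt(12)
u_A = 3.8349 / 3.4641016
u_A = 1.1070

1.1070
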